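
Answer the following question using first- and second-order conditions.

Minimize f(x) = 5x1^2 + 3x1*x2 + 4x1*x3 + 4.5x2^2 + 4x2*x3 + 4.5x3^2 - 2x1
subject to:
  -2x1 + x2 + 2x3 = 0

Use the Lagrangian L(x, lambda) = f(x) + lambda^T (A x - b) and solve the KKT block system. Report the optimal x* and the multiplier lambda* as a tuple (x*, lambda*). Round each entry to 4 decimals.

Form the Lagrangian:
  L(x, lambda) = (1/2) x^T Q x + c^T x + lambda^T (A x - b)
Stationarity (grad_x L = 0): Q x + c + A^T lambda = 0.
Primal feasibility: A x = b.

This gives the KKT block system:
  [ Q   A^T ] [ x     ]   [-c ]
  [ A    0  ] [ lambda ] = [ b ]

Solving the linear system:
  x*      = (0.0742, -0.0051, 0.0767)
  lambda* = (-0.4834)
  f(x*)   = -0.0742

x* = (0.0742, -0.0051, 0.0767), lambda* = (-0.4834)


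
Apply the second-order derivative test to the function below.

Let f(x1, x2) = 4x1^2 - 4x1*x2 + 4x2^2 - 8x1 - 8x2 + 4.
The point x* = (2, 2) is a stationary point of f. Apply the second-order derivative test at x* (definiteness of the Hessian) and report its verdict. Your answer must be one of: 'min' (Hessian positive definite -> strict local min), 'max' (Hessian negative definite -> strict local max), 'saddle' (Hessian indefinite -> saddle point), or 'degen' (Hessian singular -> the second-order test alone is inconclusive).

Compute the Hessian H = grad^2 f:
  H = [[8, -4], [-4, 8]]
Verify stationarity: grad f(x*) = H x* + g = (0, 0).
Eigenvalues of H: 4, 12.
Both eigenvalues > 0, so H is positive definite -> x* is a strict local min.

min


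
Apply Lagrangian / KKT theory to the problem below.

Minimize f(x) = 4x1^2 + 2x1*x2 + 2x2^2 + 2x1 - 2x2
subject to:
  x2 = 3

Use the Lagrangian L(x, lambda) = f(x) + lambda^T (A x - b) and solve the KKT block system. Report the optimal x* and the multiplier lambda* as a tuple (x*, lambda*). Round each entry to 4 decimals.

Form the Lagrangian:
  L(x, lambda) = (1/2) x^T Q x + c^T x + lambda^T (A x - b)
Stationarity (grad_x L = 0): Q x + c + A^T lambda = 0.
Primal feasibility: A x = b.

This gives the KKT block system:
  [ Q   A^T ] [ x     ]   [-c ]
  [ A    0  ] [ lambda ] = [ b ]

Solving the linear system:
  x*      = (-1, 3)
  lambda* = (-8)
  f(x*)   = 8

x* = (-1, 3), lambda* = (-8)


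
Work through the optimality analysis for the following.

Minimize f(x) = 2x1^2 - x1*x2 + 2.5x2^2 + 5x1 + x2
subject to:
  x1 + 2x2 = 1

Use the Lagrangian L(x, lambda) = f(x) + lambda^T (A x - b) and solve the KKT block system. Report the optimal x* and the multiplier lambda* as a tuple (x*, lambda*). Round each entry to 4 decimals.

Form the Lagrangian:
  L(x, lambda) = (1/2) x^T Q x + c^T x + lambda^T (A x - b)
Stationarity (grad_x L = 0): Q x + c + A^T lambda = 0.
Primal feasibility: A x = b.

This gives the KKT block system:
  [ Q   A^T ] [ x     ]   [-c ]
  [ A    0  ] [ lambda ] = [ b ]

Solving the linear system:
  x*      = (-0.44, 0.72)
  lambda* = (-2.52)
  f(x*)   = 0.52

x* = (-0.44, 0.72), lambda* = (-2.52)


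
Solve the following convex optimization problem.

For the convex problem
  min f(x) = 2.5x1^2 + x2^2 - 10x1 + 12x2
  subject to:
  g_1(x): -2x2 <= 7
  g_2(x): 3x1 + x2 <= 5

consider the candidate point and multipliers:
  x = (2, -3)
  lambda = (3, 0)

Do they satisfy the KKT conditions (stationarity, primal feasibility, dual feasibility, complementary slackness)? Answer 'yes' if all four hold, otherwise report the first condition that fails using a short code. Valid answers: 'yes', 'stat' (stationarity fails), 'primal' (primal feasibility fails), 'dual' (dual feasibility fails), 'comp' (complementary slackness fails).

Gradient of f: grad f(x) = Q x + c = (0, 6)
Constraint values g_i(x) = a_i^T x - b_i:
  g_1((2, -3)) = -1
  g_2((2, -3)) = -2
Stationarity residual: grad f(x) + sum_i lambda_i a_i = (0, 0)
  -> stationarity OK
Primal feasibility (all g_i <= 0): OK
Dual feasibility (all lambda_i >= 0): OK
Complementary slackness (lambda_i * g_i(x) = 0 for all i): FAILS

Verdict: the first failing condition is complementary_slackness -> comp.

comp


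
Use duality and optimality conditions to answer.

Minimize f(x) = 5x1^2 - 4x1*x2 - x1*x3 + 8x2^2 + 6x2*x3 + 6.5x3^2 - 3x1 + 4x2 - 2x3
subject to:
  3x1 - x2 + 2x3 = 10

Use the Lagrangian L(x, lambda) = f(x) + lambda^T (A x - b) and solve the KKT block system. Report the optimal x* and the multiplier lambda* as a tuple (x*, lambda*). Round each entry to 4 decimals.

Form the Lagrangian:
  L(x, lambda) = (1/2) x^T Q x + c^T x + lambda^T (A x - b)
Stationarity (grad_x L = 0): Q x + c + A^T lambda = 0.
Primal feasibility: A x = b.

This gives the KKT block system:
  [ Q   A^T ] [ x     ]   [-c ]
  [ A    0  ] [ lambda ] = [ b ]

Solving the linear system:
  x*      = (2.0242, -0.7302, 1.5986)
  lambda* = (-6.1881)
  f(x*)   = 24.8454

x* = (2.0242, -0.7302, 1.5986), lambda* = (-6.1881)


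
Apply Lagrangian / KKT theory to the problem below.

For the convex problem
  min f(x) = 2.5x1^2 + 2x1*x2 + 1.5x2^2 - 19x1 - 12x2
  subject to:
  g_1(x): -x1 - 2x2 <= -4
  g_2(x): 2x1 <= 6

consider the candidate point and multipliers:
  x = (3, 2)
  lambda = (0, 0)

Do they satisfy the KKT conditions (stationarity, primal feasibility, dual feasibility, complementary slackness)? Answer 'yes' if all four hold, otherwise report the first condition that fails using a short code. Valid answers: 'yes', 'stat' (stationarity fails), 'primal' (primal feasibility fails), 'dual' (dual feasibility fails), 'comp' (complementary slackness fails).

Gradient of f: grad f(x) = Q x + c = (0, 0)
Constraint values g_i(x) = a_i^T x - b_i:
  g_1((3, 2)) = -3
  g_2((3, 2)) = 0
Stationarity residual: grad f(x) + sum_i lambda_i a_i = (0, 0)
  -> stationarity OK
Primal feasibility (all g_i <= 0): OK
Dual feasibility (all lambda_i >= 0): OK
Complementary slackness (lambda_i * g_i(x) = 0 for all i): OK

Verdict: yes, KKT holds.

yes


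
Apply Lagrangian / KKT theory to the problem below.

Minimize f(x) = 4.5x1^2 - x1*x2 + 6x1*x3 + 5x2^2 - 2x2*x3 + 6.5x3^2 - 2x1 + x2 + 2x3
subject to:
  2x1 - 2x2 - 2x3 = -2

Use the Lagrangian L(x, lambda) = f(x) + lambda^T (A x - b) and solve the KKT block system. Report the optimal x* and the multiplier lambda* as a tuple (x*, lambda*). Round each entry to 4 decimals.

Form the Lagrangian:
  L(x, lambda) = (1/2) x^T Q x + c^T x + lambda^T (A x - b)
Stationarity (grad_x L = 0): Q x + c + A^T lambda = 0.
Primal feasibility: A x = b.

This gives the KKT block system:
  [ Q   A^T ] [ x     ]   [-c ]
  [ A    0  ] [ lambda ] = [ b ]

Solving the linear system:
  x*      = (-0.371, 0.2903, 0.3387)
  lambda* = (1.7984)
  f(x*)   = 2.6532

x* = (-0.371, 0.2903, 0.3387), lambda* = (1.7984)


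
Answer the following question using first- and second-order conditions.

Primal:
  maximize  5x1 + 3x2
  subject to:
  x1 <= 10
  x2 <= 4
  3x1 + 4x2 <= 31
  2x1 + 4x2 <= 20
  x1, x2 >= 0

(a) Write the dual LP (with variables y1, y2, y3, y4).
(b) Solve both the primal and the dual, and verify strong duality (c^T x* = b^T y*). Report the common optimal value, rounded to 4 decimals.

The standard primal-dual pair for 'max c^T x s.t. A x <= b, x >= 0' is:
  Dual:  min b^T y  s.t.  A^T y >= c,  y >= 0.

So the dual LP is:
  minimize  10y1 + 4y2 + 31y3 + 20y4
  subject to:
    y1 + 3y3 + 2y4 >= 5
    y2 + 4y3 + 4y4 >= 3
    y1, y2, y3, y4 >= 0

Solving the primal: x* = (10, 0).
  primal value c^T x* = 50.
Solving the dual: y* = (0, 0, 0, 2.5).
  dual value b^T y* = 50.
Strong duality: c^T x* = b^T y*. Confirmed.

50


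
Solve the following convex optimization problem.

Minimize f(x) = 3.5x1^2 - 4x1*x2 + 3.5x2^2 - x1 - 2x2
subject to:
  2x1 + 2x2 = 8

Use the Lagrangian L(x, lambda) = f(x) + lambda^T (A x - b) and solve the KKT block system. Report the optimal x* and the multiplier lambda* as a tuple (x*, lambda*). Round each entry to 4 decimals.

Form the Lagrangian:
  L(x, lambda) = (1/2) x^T Q x + c^T x + lambda^T (A x - b)
Stationarity (grad_x L = 0): Q x + c + A^T lambda = 0.
Primal feasibility: A x = b.

This gives the KKT block system:
  [ Q   A^T ] [ x     ]   [-c ]
  [ A    0  ] [ lambda ] = [ b ]

Solving the linear system:
  x*      = (1.9545, 2.0455)
  lambda* = (-2.25)
  f(x*)   = 5.9773

x* = (1.9545, 2.0455), lambda* = (-2.25)


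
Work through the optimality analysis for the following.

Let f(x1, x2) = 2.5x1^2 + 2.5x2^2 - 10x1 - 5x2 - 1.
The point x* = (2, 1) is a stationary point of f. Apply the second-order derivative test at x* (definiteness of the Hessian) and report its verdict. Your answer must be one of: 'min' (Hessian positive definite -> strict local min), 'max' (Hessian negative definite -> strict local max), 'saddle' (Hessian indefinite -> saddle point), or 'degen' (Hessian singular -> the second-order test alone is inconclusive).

Compute the Hessian H = grad^2 f:
  H = [[5, 0], [0, 5]]
Verify stationarity: grad f(x*) = H x* + g = (0, 0).
Eigenvalues of H: 5, 5.
Both eigenvalues > 0, so H is positive definite -> x* is a strict local min.

min


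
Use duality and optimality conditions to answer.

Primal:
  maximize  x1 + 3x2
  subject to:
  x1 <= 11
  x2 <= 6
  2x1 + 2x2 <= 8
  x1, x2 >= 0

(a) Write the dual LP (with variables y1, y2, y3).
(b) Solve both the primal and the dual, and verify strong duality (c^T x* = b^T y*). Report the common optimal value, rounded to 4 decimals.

The standard primal-dual pair for 'max c^T x s.t. A x <= b, x >= 0' is:
  Dual:  min b^T y  s.t.  A^T y >= c,  y >= 0.

So the dual LP is:
  minimize  11y1 + 6y2 + 8y3
  subject to:
    y1 + 2y3 >= 1
    y2 + 2y3 >= 3
    y1, y2, y3 >= 0

Solving the primal: x* = (0, 4).
  primal value c^T x* = 12.
Solving the dual: y* = (0, 0, 1.5).
  dual value b^T y* = 12.
Strong duality: c^T x* = b^T y*. Confirmed.

12


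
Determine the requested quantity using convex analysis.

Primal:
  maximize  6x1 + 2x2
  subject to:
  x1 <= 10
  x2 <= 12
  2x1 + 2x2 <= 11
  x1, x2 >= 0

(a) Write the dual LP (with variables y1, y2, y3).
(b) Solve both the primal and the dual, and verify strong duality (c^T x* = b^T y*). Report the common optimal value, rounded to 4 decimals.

The standard primal-dual pair for 'max c^T x s.t. A x <= b, x >= 0' is:
  Dual:  min b^T y  s.t.  A^T y >= c,  y >= 0.

So the dual LP is:
  minimize  10y1 + 12y2 + 11y3
  subject to:
    y1 + 2y3 >= 6
    y2 + 2y3 >= 2
    y1, y2, y3 >= 0

Solving the primal: x* = (5.5, 0).
  primal value c^T x* = 33.
Solving the dual: y* = (0, 0, 3).
  dual value b^T y* = 33.
Strong duality: c^T x* = b^T y*. Confirmed.

33


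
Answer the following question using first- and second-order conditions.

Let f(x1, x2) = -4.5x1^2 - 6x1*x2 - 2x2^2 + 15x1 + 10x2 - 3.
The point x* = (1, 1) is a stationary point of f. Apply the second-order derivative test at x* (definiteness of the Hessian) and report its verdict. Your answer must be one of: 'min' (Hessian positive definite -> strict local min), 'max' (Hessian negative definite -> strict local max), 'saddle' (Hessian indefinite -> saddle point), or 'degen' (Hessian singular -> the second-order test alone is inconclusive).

Compute the Hessian H = grad^2 f:
  H = [[-9, -6], [-6, -4]]
Verify stationarity: grad f(x*) = H x* + g = (0, 0).
Eigenvalues of H: -13, 0.
H has a zero eigenvalue (singular; negative semidefinite but not definite), so H is neither positive definite, negative definite, nor indefinite. The second-order test alone is inconclusive -> degen.
(Indeed, f is constant along the null direction of H through x*, so x* is not a strict local extremum.)

degen


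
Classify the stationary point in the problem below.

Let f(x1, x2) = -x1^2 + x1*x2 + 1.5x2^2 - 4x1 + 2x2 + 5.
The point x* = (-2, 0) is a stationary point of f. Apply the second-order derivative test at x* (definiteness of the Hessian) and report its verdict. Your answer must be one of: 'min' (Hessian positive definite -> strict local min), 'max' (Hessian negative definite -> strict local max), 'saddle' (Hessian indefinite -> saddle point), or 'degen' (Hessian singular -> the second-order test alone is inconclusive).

Compute the Hessian H = grad^2 f:
  H = [[-2, 1], [1, 3]]
Verify stationarity: grad f(x*) = H x* + g = (0, 0).
Eigenvalues of H: -2.1926, 3.1926.
Eigenvalues have mixed signs, so H is indefinite -> x* is a saddle point.

saddle


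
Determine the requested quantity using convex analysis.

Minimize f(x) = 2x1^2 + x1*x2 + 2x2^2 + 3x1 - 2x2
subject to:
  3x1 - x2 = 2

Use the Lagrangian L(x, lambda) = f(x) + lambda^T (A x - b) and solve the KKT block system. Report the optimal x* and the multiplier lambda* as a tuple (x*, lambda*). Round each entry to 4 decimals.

Form the Lagrangian:
  L(x, lambda) = (1/2) x^T Q x + c^T x + lambda^T (A x - b)
Stationarity (grad_x L = 0): Q x + c + A^T lambda = 0.
Primal feasibility: A x = b.

This gives the KKT block system:
  [ Q   A^T ] [ x     ]   [-c ]
  [ A    0  ] [ lambda ] = [ b ]

Solving the linear system:
  x*      = (0.6304, -0.1087)
  lambda* = (-1.8043)
  f(x*)   = 2.8587

x* = (0.6304, -0.1087), lambda* = (-1.8043)


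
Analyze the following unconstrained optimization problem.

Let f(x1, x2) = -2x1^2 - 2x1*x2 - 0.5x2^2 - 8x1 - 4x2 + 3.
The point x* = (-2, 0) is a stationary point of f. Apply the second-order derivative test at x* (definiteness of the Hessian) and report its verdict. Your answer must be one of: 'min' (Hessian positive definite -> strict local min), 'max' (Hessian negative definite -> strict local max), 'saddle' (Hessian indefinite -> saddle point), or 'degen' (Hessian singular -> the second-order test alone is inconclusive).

Compute the Hessian H = grad^2 f:
  H = [[-4, -2], [-2, -1]]
Verify stationarity: grad f(x*) = H x* + g = (0, 0).
Eigenvalues of H: -5, 0.
H has a zero eigenvalue (singular; negative semidefinite but not definite), so H is neither positive definite, negative definite, nor indefinite. The second-order test alone is inconclusive -> degen.
(Indeed, f is constant along the null direction of H through x*, so x* is not a strict local extremum.)

degen


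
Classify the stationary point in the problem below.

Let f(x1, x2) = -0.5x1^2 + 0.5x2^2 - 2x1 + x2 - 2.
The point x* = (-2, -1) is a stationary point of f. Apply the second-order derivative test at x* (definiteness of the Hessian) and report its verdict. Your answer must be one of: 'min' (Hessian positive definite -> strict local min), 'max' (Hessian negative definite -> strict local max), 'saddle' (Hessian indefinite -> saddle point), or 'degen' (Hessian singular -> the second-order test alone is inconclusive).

Compute the Hessian H = grad^2 f:
  H = [[-1, 0], [0, 1]]
Verify stationarity: grad f(x*) = H x* + g = (0, 0).
Eigenvalues of H: -1, 1.
Eigenvalues have mixed signs, so H is indefinite -> x* is a saddle point.

saddle


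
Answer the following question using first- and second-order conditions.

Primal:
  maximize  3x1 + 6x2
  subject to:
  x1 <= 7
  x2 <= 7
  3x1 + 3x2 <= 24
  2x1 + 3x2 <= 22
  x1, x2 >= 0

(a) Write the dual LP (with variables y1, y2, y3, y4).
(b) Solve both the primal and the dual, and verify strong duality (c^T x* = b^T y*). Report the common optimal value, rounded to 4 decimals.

The standard primal-dual pair for 'max c^T x s.t. A x <= b, x >= 0' is:
  Dual:  min b^T y  s.t.  A^T y >= c,  y >= 0.

So the dual LP is:
  minimize  7y1 + 7y2 + 24y3 + 22y4
  subject to:
    y1 + 3y3 + 2y4 >= 3
    y2 + 3y3 + 3y4 >= 6
    y1, y2, y3, y4 >= 0

Solving the primal: x* = (0.5, 7).
  primal value c^T x* = 43.5.
Solving the dual: y* = (0, 1.5, 0, 1.5).
  dual value b^T y* = 43.5.
Strong duality: c^T x* = b^T y*. Confirmed.

43.5


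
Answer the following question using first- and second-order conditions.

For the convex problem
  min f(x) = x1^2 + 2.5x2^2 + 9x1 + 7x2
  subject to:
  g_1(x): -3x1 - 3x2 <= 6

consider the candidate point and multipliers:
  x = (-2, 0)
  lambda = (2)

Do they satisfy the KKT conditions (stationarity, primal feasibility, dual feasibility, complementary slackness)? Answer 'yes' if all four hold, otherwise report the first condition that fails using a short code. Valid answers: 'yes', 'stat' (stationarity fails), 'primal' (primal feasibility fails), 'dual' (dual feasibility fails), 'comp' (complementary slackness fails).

Gradient of f: grad f(x) = Q x + c = (5, 7)
Constraint values g_i(x) = a_i^T x - b_i:
  g_1((-2, 0)) = 0
Stationarity residual: grad f(x) + sum_i lambda_i a_i = (-1, 1)
  -> stationarity FAILS
Primal feasibility (all g_i <= 0): OK
Dual feasibility (all lambda_i >= 0): OK
Complementary slackness (lambda_i * g_i(x) = 0 for all i): OK

Verdict: the first failing condition is stationarity -> stat.

stat


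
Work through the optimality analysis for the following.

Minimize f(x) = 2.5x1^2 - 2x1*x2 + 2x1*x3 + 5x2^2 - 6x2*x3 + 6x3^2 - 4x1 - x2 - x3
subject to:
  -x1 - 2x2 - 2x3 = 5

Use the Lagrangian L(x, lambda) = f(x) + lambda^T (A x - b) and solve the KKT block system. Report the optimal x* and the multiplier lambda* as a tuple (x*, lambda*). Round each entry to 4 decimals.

Form the Lagrangian:
  L(x, lambda) = (1/2) x^T Q x + c^T x + lambda^T (A x - b)
Stationarity (grad_x L = 0): Q x + c + A^T lambda = 0.
Primal feasibility: A x = b.

This gives the KKT block system:
  [ Q   A^T ] [ x     ]   [-c ]
  [ A    0  ] [ lambda ] = [ b ]

Solving the linear system:
  x*      = (0.0223, -1.3268, -1.1844)
  lambda* = (-3.6034)
  f(x*)   = 10.2193

x* = (0.0223, -1.3268, -1.1844), lambda* = (-3.6034)


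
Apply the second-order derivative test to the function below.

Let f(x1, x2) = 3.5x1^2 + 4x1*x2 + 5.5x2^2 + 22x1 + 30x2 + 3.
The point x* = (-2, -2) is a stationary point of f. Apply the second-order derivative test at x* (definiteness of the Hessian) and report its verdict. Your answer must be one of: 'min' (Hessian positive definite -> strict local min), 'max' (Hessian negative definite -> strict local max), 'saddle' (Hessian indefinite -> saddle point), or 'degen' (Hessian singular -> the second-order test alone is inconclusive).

Compute the Hessian H = grad^2 f:
  H = [[7, 4], [4, 11]]
Verify stationarity: grad f(x*) = H x* + g = (0, 0).
Eigenvalues of H: 4.5279, 13.4721.
Both eigenvalues > 0, so H is positive definite -> x* is a strict local min.

min


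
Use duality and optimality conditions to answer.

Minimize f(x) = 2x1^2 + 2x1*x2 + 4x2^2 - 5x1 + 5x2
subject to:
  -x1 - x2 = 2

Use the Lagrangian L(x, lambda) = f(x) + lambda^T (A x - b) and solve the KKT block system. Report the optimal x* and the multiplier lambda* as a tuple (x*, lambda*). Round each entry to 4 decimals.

Form the Lagrangian:
  L(x, lambda) = (1/2) x^T Q x + c^T x + lambda^T (A x - b)
Stationarity (grad_x L = 0): Q x + c + A^T lambda = 0.
Primal feasibility: A x = b.

This gives the KKT block system:
  [ Q   A^T ] [ x     ]   [-c ]
  [ A    0  ] [ lambda ] = [ b ]

Solving the linear system:
  x*      = (-0.25, -1.75)
  lambda* = (-9.5)
  f(x*)   = 5.75

x* = (-0.25, -1.75), lambda* = (-9.5)


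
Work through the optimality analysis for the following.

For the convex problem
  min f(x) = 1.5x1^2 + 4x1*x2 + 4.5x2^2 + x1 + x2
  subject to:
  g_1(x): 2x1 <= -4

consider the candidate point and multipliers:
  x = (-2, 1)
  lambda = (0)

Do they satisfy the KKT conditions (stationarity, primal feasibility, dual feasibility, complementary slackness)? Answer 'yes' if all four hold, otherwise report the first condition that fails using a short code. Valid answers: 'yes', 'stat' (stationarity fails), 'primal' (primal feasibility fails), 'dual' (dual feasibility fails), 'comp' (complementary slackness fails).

Gradient of f: grad f(x) = Q x + c = (-1, 2)
Constraint values g_i(x) = a_i^T x - b_i:
  g_1((-2, 1)) = 0
Stationarity residual: grad f(x) + sum_i lambda_i a_i = (-1, 2)
  -> stationarity FAILS
Primal feasibility (all g_i <= 0): OK
Dual feasibility (all lambda_i >= 0): OK
Complementary slackness (lambda_i * g_i(x) = 0 for all i): OK

Verdict: the first failing condition is stationarity -> stat.

stat


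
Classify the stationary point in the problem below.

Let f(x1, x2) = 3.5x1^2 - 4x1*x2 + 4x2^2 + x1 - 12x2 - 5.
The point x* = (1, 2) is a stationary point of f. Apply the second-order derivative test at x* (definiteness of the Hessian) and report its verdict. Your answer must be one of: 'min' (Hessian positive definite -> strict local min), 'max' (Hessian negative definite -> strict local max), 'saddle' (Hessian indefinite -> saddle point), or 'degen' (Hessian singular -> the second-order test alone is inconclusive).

Compute the Hessian H = grad^2 f:
  H = [[7, -4], [-4, 8]]
Verify stationarity: grad f(x*) = H x* + g = (0, 0).
Eigenvalues of H: 3.4689, 11.5311.
Both eigenvalues > 0, so H is positive definite -> x* is a strict local min.

min


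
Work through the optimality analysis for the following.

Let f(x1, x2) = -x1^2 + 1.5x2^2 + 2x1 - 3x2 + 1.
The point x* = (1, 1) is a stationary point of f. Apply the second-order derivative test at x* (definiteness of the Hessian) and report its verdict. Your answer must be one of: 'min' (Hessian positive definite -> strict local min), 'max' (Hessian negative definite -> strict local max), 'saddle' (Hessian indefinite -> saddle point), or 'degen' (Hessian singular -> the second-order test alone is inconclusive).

Compute the Hessian H = grad^2 f:
  H = [[-2, 0], [0, 3]]
Verify stationarity: grad f(x*) = H x* + g = (0, 0).
Eigenvalues of H: -2, 3.
Eigenvalues have mixed signs, so H is indefinite -> x* is a saddle point.

saddle


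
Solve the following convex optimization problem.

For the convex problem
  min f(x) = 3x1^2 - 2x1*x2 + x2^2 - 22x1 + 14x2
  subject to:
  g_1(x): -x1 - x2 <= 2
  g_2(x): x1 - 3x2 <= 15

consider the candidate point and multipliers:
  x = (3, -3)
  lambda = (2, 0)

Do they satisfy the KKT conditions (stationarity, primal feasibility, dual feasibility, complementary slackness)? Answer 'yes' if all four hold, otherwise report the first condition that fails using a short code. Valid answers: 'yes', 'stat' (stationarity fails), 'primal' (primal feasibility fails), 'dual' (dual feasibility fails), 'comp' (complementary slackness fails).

Gradient of f: grad f(x) = Q x + c = (2, 2)
Constraint values g_i(x) = a_i^T x - b_i:
  g_1((3, -3)) = -2
  g_2((3, -3)) = -3
Stationarity residual: grad f(x) + sum_i lambda_i a_i = (0, 0)
  -> stationarity OK
Primal feasibility (all g_i <= 0): OK
Dual feasibility (all lambda_i >= 0): OK
Complementary slackness (lambda_i * g_i(x) = 0 for all i): FAILS

Verdict: the first failing condition is complementary_slackness -> comp.

comp


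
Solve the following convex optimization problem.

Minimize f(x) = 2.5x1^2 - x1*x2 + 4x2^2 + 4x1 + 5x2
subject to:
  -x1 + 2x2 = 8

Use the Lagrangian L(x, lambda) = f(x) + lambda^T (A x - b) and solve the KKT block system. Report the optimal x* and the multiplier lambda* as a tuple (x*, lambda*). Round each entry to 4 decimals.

Form the Lagrangian:
  L(x, lambda) = (1/2) x^T Q x + c^T x + lambda^T (A x - b)
Stationarity (grad_x L = 0): Q x + c + A^T lambda = 0.
Primal feasibility: A x = b.

This gives the KKT block system:
  [ Q   A^T ] [ x     ]   [-c ]
  [ A    0  ] [ lambda ] = [ b ]

Solving the linear system:
  x*      = (-3.0833, 2.4583)
  lambda* = (-13.875)
  f(x*)   = 55.4792

x* = (-3.0833, 2.4583), lambda* = (-13.875)


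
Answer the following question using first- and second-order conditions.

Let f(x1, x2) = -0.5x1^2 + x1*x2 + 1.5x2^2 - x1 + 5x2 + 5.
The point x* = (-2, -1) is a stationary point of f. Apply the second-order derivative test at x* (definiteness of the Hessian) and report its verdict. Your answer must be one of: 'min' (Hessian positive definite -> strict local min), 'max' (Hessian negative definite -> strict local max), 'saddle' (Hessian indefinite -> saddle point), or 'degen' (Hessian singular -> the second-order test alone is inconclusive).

Compute the Hessian H = grad^2 f:
  H = [[-1, 1], [1, 3]]
Verify stationarity: grad f(x*) = H x* + g = (0, 0).
Eigenvalues of H: -1.2361, 3.2361.
Eigenvalues have mixed signs, so H is indefinite -> x* is a saddle point.

saddle


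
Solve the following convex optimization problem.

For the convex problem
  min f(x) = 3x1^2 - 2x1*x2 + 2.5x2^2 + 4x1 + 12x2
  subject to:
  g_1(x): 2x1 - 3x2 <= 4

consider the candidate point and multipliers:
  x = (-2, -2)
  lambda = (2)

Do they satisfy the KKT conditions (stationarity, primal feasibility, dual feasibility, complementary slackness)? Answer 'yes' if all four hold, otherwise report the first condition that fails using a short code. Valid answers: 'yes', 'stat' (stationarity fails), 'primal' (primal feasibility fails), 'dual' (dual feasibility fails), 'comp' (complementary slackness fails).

Gradient of f: grad f(x) = Q x + c = (-4, 6)
Constraint values g_i(x) = a_i^T x - b_i:
  g_1((-2, -2)) = -2
Stationarity residual: grad f(x) + sum_i lambda_i a_i = (0, 0)
  -> stationarity OK
Primal feasibility (all g_i <= 0): OK
Dual feasibility (all lambda_i >= 0): OK
Complementary slackness (lambda_i * g_i(x) = 0 for all i): FAILS

Verdict: the first failing condition is complementary_slackness -> comp.

comp


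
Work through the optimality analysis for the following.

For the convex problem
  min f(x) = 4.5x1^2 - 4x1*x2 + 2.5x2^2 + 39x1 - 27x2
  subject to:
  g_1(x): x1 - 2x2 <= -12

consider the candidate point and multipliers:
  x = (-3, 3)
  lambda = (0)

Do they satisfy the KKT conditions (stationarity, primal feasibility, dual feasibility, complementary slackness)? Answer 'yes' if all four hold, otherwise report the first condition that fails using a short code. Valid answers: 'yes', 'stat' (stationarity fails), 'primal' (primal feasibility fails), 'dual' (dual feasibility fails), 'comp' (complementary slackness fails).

Gradient of f: grad f(x) = Q x + c = (0, 0)
Constraint values g_i(x) = a_i^T x - b_i:
  g_1((-3, 3)) = 3
Stationarity residual: grad f(x) + sum_i lambda_i a_i = (0, 0)
  -> stationarity OK
Primal feasibility (all g_i <= 0): FAILS
Dual feasibility (all lambda_i >= 0): OK
Complementary slackness (lambda_i * g_i(x) = 0 for all i): OK

Verdict: the first failing condition is primal_feasibility -> primal.

primal


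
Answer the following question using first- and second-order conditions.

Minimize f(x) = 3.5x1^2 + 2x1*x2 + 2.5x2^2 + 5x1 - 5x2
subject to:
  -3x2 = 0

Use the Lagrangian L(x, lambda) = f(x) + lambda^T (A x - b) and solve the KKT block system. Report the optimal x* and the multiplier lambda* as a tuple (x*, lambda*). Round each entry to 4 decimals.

Form the Lagrangian:
  L(x, lambda) = (1/2) x^T Q x + c^T x + lambda^T (A x - b)
Stationarity (grad_x L = 0): Q x + c + A^T lambda = 0.
Primal feasibility: A x = b.

This gives the KKT block system:
  [ Q   A^T ] [ x     ]   [-c ]
  [ A    0  ] [ lambda ] = [ b ]

Solving the linear system:
  x*      = (-0.7143, 0)
  lambda* = (-2.1429)
  f(x*)   = -1.7857

x* = (-0.7143, 0), lambda* = (-2.1429)


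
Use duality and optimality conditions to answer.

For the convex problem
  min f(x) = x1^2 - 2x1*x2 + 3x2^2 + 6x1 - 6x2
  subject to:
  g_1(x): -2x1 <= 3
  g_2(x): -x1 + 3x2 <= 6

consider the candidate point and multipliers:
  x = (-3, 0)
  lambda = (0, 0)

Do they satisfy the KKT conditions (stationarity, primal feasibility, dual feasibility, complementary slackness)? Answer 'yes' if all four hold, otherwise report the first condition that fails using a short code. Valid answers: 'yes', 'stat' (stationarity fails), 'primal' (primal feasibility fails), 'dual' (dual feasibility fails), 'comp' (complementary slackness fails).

Gradient of f: grad f(x) = Q x + c = (0, 0)
Constraint values g_i(x) = a_i^T x - b_i:
  g_1((-3, 0)) = 3
  g_2((-3, 0)) = -3
Stationarity residual: grad f(x) + sum_i lambda_i a_i = (0, 0)
  -> stationarity OK
Primal feasibility (all g_i <= 0): FAILS
Dual feasibility (all lambda_i >= 0): OK
Complementary slackness (lambda_i * g_i(x) = 0 for all i): OK

Verdict: the first failing condition is primal_feasibility -> primal.

primal


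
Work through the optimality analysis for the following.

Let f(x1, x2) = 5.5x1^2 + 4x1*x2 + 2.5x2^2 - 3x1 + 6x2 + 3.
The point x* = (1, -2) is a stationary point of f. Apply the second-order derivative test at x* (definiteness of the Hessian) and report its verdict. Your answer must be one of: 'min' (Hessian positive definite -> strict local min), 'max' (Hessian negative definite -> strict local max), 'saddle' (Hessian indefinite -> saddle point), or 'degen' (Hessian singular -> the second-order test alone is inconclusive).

Compute the Hessian H = grad^2 f:
  H = [[11, 4], [4, 5]]
Verify stationarity: grad f(x*) = H x* + g = (0, 0).
Eigenvalues of H: 3, 13.
Both eigenvalues > 0, so H is positive definite -> x* is a strict local min.

min


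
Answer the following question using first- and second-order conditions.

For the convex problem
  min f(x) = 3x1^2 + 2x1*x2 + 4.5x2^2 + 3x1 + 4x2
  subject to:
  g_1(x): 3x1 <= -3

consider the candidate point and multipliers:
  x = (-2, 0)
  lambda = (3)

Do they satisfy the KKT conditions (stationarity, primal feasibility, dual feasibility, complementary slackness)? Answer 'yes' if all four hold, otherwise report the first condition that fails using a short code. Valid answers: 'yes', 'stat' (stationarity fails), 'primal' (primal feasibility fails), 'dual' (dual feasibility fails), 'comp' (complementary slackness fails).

Gradient of f: grad f(x) = Q x + c = (-9, 0)
Constraint values g_i(x) = a_i^T x - b_i:
  g_1((-2, 0)) = -3
Stationarity residual: grad f(x) + sum_i lambda_i a_i = (0, 0)
  -> stationarity OK
Primal feasibility (all g_i <= 0): OK
Dual feasibility (all lambda_i >= 0): OK
Complementary slackness (lambda_i * g_i(x) = 0 for all i): FAILS

Verdict: the first failing condition is complementary_slackness -> comp.

comp


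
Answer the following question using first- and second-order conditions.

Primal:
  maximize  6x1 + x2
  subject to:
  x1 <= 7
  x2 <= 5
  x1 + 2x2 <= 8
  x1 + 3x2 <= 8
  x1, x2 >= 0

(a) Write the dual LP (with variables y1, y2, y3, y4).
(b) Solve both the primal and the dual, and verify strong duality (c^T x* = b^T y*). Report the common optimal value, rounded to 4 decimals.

The standard primal-dual pair for 'max c^T x s.t. A x <= b, x >= 0' is:
  Dual:  min b^T y  s.t.  A^T y >= c,  y >= 0.

So the dual LP is:
  minimize  7y1 + 5y2 + 8y3 + 8y4
  subject to:
    y1 + y3 + y4 >= 6
    y2 + 2y3 + 3y4 >= 1
    y1, y2, y3, y4 >= 0

Solving the primal: x* = (7, 0.3333).
  primal value c^T x* = 42.3333.
Solving the dual: y* = (5.6667, 0, 0, 0.3333).
  dual value b^T y* = 42.3333.
Strong duality: c^T x* = b^T y*. Confirmed.

42.3333


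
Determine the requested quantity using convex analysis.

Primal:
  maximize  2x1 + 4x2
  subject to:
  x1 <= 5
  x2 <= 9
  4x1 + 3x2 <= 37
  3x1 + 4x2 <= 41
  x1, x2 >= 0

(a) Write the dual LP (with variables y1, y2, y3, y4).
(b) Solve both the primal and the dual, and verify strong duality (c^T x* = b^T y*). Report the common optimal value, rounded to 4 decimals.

The standard primal-dual pair for 'max c^T x s.t. A x <= b, x >= 0' is:
  Dual:  min b^T y  s.t.  A^T y >= c,  y >= 0.

So the dual LP is:
  minimize  5y1 + 9y2 + 37y3 + 41y4
  subject to:
    y1 + 4y3 + 3y4 >= 2
    y2 + 3y3 + 4y4 >= 4
    y1, y2, y3, y4 >= 0

Solving the primal: x* = (1.6667, 9).
  primal value c^T x* = 39.3333.
Solving the dual: y* = (0, 1.3333, 0, 0.6667).
  dual value b^T y* = 39.3333.
Strong duality: c^T x* = b^T y*. Confirmed.

39.3333


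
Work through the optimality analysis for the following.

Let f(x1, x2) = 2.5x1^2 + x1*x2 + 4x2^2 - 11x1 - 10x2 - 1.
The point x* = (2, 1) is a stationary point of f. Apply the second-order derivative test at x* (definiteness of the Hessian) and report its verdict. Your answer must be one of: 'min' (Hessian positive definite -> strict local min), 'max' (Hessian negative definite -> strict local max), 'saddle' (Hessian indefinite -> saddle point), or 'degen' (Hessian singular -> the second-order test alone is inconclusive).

Compute the Hessian H = grad^2 f:
  H = [[5, 1], [1, 8]]
Verify stationarity: grad f(x*) = H x* + g = (0, 0).
Eigenvalues of H: 4.6972, 8.3028.
Both eigenvalues > 0, so H is positive definite -> x* is a strict local min.

min


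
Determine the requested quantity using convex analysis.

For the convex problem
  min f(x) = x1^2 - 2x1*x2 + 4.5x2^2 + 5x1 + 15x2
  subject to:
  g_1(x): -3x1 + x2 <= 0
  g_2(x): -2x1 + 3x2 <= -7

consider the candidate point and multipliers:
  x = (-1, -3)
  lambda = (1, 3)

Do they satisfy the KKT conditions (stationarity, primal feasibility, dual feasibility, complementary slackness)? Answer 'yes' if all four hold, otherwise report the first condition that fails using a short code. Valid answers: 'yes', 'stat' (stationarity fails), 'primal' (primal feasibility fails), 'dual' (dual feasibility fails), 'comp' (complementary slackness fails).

Gradient of f: grad f(x) = Q x + c = (9, -10)
Constraint values g_i(x) = a_i^T x - b_i:
  g_1((-1, -3)) = 0
  g_2((-1, -3)) = 0
Stationarity residual: grad f(x) + sum_i lambda_i a_i = (0, 0)
  -> stationarity OK
Primal feasibility (all g_i <= 0): OK
Dual feasibility (all lambda_i >= 0): OK
Complementary slackness (lambda_i * g_i(x) = 0 for all i): OK

Verdict: yes, KKT holds.

yes


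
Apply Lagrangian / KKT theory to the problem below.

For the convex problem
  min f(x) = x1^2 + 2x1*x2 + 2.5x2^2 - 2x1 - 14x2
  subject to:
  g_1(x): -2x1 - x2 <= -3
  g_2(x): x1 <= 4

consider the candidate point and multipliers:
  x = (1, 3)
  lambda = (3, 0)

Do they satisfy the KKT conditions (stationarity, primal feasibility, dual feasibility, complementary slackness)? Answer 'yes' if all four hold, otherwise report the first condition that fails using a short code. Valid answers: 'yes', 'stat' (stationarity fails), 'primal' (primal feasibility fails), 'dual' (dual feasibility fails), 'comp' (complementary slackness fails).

Gradient of f: grad f(x) = Q x + c = (6, 3)
Constraint values g_i(x) = a_i^T x - b_i:
  g_1((1, 3)) = -2
  g_2((1, 3)) = -3
Stationarity residual: grad f(x) + sum_i lambda_i a_i = (0, 0)
  -> stationarity OK
Primal feasibility (all g_i <= 0): OK
Dual feasibility (all lambda_i >= 0): OK
Complementary slackness (lambda_i * g_i(x) = 0 for all i): FAILS

Verdict: the first failing condition is complementary_slackness -> comp.

comp


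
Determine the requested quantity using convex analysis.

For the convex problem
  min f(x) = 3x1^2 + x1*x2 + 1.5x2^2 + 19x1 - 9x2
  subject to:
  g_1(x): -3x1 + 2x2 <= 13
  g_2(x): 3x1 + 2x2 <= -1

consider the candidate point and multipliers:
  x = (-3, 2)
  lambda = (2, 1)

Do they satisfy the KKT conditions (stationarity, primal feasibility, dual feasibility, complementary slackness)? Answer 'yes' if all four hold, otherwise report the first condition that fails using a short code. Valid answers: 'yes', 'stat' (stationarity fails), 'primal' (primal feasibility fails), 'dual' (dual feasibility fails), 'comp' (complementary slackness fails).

Gradient of f: grad f(x) = Q x + c = (3, -6)
Constraint values g_i(x) = a_i^T x - b_i:
  g_1((-3, 2)) = 0
  g_2((-3, 2)) = -4
Stationarity residual: grad f(x) + sum_i lambda_i a_i = (0, 0)
  -> stationarity OK
Primal feasibility (all g_i <= 0): OK
Dual feasibility (all lambda_i >= 0): OK
Complementary slackness (lambda_i * g_i(x) = 0 for all i): FAILS

Verdict: the first failing condition is complementary_slackness -> comp.

comp


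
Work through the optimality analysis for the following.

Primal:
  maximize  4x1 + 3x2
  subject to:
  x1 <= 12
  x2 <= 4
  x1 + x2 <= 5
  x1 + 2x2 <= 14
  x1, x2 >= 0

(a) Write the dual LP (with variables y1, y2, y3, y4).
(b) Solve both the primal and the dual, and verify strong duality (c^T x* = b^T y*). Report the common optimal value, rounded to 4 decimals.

The standard primal-dual pair for 'max c^T x s.t. A x <= b, x >= 0' is:
  Dual:  min b^T y  s.t.  A^T y >= c,  y >= 0.

So the dual LP is:
  minimize  12y1 + 4y2 + 5y3 + 14y4
  subject to:
    y1 + y3 + y4 >= 4
    y2 + y3 + 2y4 >= 3
    y1, y2, y3, y4 >= 0

Solving the primal: x* = (5, 0).
  primal value c^T x* = 20.
Solving the dual: y* = (0, 0, 4, 0).
  dual value b^T y* = 20.
Strong duality: c^T x* = b^T y*. Confirmed.

20


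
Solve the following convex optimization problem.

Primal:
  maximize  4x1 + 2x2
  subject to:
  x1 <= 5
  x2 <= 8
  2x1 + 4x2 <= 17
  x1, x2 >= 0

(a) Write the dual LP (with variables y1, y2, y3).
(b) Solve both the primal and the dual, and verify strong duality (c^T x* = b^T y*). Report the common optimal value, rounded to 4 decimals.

The standard primal-dual pair for 'max c^T x s.t. A x <= b, x >= 0' is:
  Dual:  min b^T y  s.t.  A^T y >= c,  y >= 0.

So the dual LP is:
  minimize  5y1 + 8y2 + 17y3
  subject to:
    y1 + 2y3 >= 4
    y2 + 4y3 >= 2
    y1, y2, y3 >= 0

Solving the primal: x* = (5, 1.75).
  primal value c^T x* = 23.5.
Solving the dual: y* = (3, 0, 0.5).
  dual value b^T y* = 23.5.
Strong duality: c^T x* = b^T y*. Confirmed.

23.5


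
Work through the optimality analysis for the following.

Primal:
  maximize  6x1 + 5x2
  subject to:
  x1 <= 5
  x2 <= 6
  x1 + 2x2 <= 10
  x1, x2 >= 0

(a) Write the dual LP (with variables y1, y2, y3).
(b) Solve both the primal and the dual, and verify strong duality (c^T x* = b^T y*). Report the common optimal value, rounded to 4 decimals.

The standard primal-dual pair for 'max c^T x s.t. A x <= b, x >= 0' is:
  Dual:  min b^T y  s.t.  A^T y >= c,  y >= 0.

So the dual LP is:
  minimize  5y1 + 6y2 + 10y3
  subject to:
    y1 + y3 >= 6
    y2 + 2y3 >= 5
    y1, y2, y3 >= 0

Solving the primal: x* = (5, 2.5).
  primal value c^T x* = 42.5.
Solving the dual: y* = (3.5, 0, 2.5).
  dual value b^T y* = 42.5.
Strong duality: c^T x* = b^T y*. Confirmed.

42.5


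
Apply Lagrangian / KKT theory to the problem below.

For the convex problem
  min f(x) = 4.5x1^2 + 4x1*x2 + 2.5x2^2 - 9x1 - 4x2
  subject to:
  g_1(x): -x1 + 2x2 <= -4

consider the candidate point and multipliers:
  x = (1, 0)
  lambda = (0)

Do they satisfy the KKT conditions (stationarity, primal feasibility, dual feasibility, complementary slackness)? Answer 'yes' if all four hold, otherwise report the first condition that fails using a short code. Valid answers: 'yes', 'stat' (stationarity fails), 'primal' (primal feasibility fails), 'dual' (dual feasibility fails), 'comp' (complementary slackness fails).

Gradient of f: grad f(x) = Q x + c = (0, 0)
Constraint values g_i(x) = a_i^T x - b_i:
  g_1((1, 0)) = 3
Stationarity residual: grad f(x) + sum_i lambda_i a_i = (0, 0)
  -> stationarity OK
Primal feasibility (all g_i <= 0): FAILS
Dual feasibility (all lambda_i >= 0): OK
Complementary slackness (lambda_i * g_i(x) = 0 for all i): OK

Verdict: the first failing condition is primal_feasibility -> primal.

primal


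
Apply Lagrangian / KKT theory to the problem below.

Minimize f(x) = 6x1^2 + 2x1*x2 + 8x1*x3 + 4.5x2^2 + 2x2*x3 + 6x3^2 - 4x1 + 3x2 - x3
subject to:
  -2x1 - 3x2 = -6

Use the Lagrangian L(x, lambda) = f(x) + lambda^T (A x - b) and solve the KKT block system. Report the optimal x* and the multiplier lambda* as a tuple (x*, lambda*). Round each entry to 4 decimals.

Form the Lagrangian:
  L(x, lambda) = (1/2) x^T Q x + c^T x + lambda^T (A x - b)
Stationarity (grad_x L = 0): Q x + c + A^T lambda = 0.
Primal feasibility: A x = b.

This gives the KKT block system:
  [ Q   A^T ] [ x     ]   [-c ]
  [ A    0  ] [ lambda ] = [ b ]

Solving the linear system:
  x*      = (1.6269, 0.9154, -1.1538)
  lambda* = (4.0615)
  f(x*)   = 10.8808

x* = (1.6269, 0.9154, -1.1538), lambda* = (4.0615)


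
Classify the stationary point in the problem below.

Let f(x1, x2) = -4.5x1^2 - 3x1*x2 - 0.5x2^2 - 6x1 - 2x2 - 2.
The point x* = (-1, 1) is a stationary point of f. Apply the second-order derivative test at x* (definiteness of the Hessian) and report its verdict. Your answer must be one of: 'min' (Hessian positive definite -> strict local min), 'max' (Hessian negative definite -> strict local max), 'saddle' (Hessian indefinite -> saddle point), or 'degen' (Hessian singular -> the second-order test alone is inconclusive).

Compute the Hessian H = grad^2 f:
  H = [[-9, -3], [-3, -1]]
Verify stationarity: grad f(x*) = H x* + g = (0, 0).
Eigenvalues of H: -10, 0.
H has a zero eigenvalue (singular; negative semidefinite but not definite), so H is neither positive definite, negative definite, nor indefinite. The second-order test alone is inconclusive -> degen.
(Indeed, f is constant along the null direction of H through x*, so x* is not a strict local extremum.)

degen
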